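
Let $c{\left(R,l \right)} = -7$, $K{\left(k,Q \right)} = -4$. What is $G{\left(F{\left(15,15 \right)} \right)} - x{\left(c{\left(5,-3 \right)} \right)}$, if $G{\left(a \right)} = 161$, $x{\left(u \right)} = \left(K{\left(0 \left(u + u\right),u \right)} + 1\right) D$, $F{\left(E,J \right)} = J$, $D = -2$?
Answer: $155$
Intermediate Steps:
$x{\left(u \right)} = 6$ ($x{\left(u \right)} = \left(-4 + 1\right) \left(-2\right) = \left(-3\right) \left(-2\right) = 6$)
$G{\left(F{\left(15,15 \right)} \right)} - x{\left(c{\left(5,-3 \right)} \right)} = 161 - 6 = 155$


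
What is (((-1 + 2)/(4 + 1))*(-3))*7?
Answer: -21/5 ≈ -4.2000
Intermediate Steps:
(((-1 + 2)/(4 + 1))*(-3))*7 = ((1/5)*(-3))*7 = -3/5*7 = -21/5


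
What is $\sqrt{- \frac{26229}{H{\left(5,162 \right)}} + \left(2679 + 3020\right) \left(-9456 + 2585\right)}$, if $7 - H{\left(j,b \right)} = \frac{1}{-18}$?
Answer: $\frac{i \sqrt{631636583435}}{127} \approx 6257.9 i$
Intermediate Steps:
$H{\left(j,b \right)} = \frac{127}{18}$ ($H{\left(j,b \right)} = 7 - \frac{1}{-18} = 7 - - \frac{1}{18} = 7 + \frac{1}{18} = \frac{127}{18}$)
$\sqrt{- \frac{26229}{H{\left(5,162 \right)}} + \left(2679 + 3020\right) \left(-9456 + 2585\right)} = \sqrt{- \frac{26229}{\frac{127}{18}} + \left(2679 + 3020\right) \left(-9456 + 2585\right)} = \sqrt{\left(-26229\right) \frac{18}{127} + 5699 \left(-6871\right)} = \sqrt{- \frac{472122}{127} - 39157829} = \sqrt{- \frac{4973516405}{127}} = \frac{i \sqrt{631636583435}}{127}$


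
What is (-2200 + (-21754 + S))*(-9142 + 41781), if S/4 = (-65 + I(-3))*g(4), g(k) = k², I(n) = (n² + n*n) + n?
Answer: -886279406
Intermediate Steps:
I(n) = n + 2*n² (I(n) = (n² + n²) + n = 2*n² + n = n + 2*n²)
S = -3200 (S = 4*((-65 - 3*(1 + 2*(-3)))*4²) = 4*((-65 - 3*(1 - 6))*16) = 4*((-65 - 3*(-5))*16) = 4*((-65 + 15)*16) = 4*(-50*16) = 4*(-800) = -3200)
(-2200 + (-21754 + S))*(-9142 + 41781) = (-2200 + (-21754 - 3200))*(-9142 + 41781) = (-2200 - 24954)*32639 = -27154*32639 = -886279406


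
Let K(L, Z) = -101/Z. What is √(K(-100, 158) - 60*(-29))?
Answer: √43421402/158 ≈ 41.706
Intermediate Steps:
√(K(-100, 158) - 60*(-29)) = √(-101/158 - 60*(-29)) = √(-101*1/158 + 1740) = √(-101/158 + 1740) = √(274819/158) = √43421402/158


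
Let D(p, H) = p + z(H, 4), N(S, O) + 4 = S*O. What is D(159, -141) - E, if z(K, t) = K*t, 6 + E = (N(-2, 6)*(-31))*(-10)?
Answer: 4561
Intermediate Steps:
N(S, O) = -4 + O*S (N(S, O) = -4 + S*O = -4 + O*S)
E = -4966 (E = -6 + ((-4 + 6*(-2))*(-31))*(-10) = -6 + ((-4 - 12)*(-31))*(-10) = -6 - 16*(-31)*(-10) = -6 + 496*(-10) = -6 - 4960 = -4966)
D(p, H) = p + 4*H (D(p, H) = p + H*4 = p + 4*H)
D(159, -141) - E = (159 + 4*(-141)) - 1*(-4966) = (159 - 564) + 4966 = -405 + 4966 = 4561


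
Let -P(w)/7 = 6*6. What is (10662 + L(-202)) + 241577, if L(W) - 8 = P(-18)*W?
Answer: 303151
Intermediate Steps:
P(w) = -252 (P(w) = -42*6 = -7*36 = -252)
L(W) = 8 - 252*W
(10662 + L(-202)) + 241577 = (10662 + (8 - 252*(-202))) + 241577 = (10662 + (8 + 50904)) + 241577 = (10662 + 50912) + 241577 = 61574 + 241577 = 303151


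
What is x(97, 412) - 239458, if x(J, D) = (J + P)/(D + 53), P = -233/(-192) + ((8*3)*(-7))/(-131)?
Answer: -2800621638917/11695680 ≈ -2.3946e+5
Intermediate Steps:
P = 62779/25152 (P = -233*(-1/192) + (24*(-7))*(-1/131) = 233/192 - 168*(-1/131) = 233/192 + 168/131 = 62779/25152 ≈ 2.4960)
x(J, D) = (62779/25152 + J)/(53 + D) (x(J, D) = (J + 62779/25152)/(D + 53) = (62779/25152 + J)/(53 + D))
x(97, 412) - 239458 = (62779/25152 + 97)/(53 + 412) - 239458 = (2502523/25152)/465 - 239458 = (1/465)*(2502523/25152) - 239458 = 2502523/11695680 - 239458 = -2800621638917/11695680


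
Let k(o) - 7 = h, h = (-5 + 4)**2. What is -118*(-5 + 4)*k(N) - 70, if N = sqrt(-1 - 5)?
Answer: 874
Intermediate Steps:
N = I*sqrt(6) (N = sqrt(-6) = I*sqrt(6) ≈ 2.4495*I)
h = 1 (h = (-1)**2 = 1)
k(o) = 8 (k(o) = 7 + 1 = 8)
-118*(-5 + 4)*k(N) - 70 = -118*(-5 + 4)*8 - 70 = -(-118)*8 - 70 = -118*(-8) - 70 = 944 - 70 = 874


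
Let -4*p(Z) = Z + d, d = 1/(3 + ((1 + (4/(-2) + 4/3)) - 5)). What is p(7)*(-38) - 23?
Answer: 189/5 ≈ 37.800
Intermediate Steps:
d = -⅗ (d = 1/(3 + ((1 + (4*(-½) + 4*(⅓))) - 5)) = 1/(3 + ((1 + (-2 + 4/3)) - 5)) = 1/(3 + ((1 - ⅔) - 5)) = 1/(3 + (⅓ - 5)) = 1/(3 - 14/3) = 1/(-5/3) = -⅗ ≈ -0.60000)
p(Z) = 3/20 - Z/4 (p(Z) = -(Z - ⅗)/4 = -(-⅗ + Z)/4 = 3/20 - Z/4)
p(7)*(-38) - 23 = (3/20 - ¼*7)*(-38) - 23 = (3/20 - 7/4)*(-38) - 23 = -8/5*(-38) - 23 = 304/5 - 23 = 189/5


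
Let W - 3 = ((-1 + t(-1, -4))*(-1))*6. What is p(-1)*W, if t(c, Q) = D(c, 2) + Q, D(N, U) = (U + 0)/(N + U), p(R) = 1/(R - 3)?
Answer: -21/4 ≈ -5.2500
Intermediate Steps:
p(R) = 1/(-3 + R)
D(N, U) = U/(N + U)
t(c, Q) = Q + 2/(2 + c) (t(c, Q) = 2/(c + 2) + Q = 2/(2 + c) + Q = Q + 2/(2 + c))
W = 21 (W = 3 + ((-1 + (2 - 4*(2 - 1))/(2 - 1))*(-1))*6 = 3 + ((-1 + (2 - 4*1)/1)*(-1))*6 = 3 + ((-1 + 1*(2 - 4))*(-1))*6 = 3 + ((-1 + 1*(-2))*(-1))*6 = 3 + ((-1 - 2)*(-1))*6 = 3 - 3*(-1)*6 = 3 + 3*6 = 3 + 18 = 21)
p(-1)*W = 21/(-3 - 1) = 21/(-4) = -1/4*21 = -21/4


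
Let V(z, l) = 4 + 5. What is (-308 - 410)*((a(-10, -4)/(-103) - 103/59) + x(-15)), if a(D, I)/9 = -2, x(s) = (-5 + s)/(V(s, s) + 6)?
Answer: 38017382/18231 ≈ 2085.3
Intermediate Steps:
V(z, l) = 9
x(s) = -⅓ + s/15 (x(s) = (-5 + s)/(9 + 6) = (-5 + s)/15 = (-5 + s)*(1/15) = -⅓ + s/15)
a(D, I) = -18 (a(D, I) = 9*(-2) = -18)
(-308 - 410)*((a(-10, -4)/(-103) - 103/59) + x(-15)) = (-308 - 410)*((-18/(-103) - 103/59) + (-⅓ + (1/15)*(-15))) = -718*((-18*(-1/103) - 103*1/59) + (-⅓ - 1)) = -718*((18/103 - 103/59) - 4/3) = -718*(-9547/6077 - 4/3) = -718*(-52949/18231) = 38017382/18231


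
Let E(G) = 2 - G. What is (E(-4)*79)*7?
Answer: 3318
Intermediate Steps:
(E(-4)*79)*7 = ((2 - 1*(-4))*79)*7 = ((2 + 4)*79)*7 = (6*79)*7 = 474*7 = 3318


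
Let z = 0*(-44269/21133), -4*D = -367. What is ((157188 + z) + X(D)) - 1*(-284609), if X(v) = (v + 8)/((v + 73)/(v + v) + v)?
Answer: 60087631012/136007 ≈ 4.4180e+5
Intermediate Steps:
D = 367/4 (D = -¼*(-367) = 367/4 ≈ 91.750)
z = 0 (z = 0*(-44269*1/21133) = 0*(-44269/21133) = 0)
X(v) = (8 + v)/(v + (73 + v)/(2*v)) (X(v) = (8 + v)/((73 + v)/((2*v)) + v) = (8 + v)/((73 + v)*(1/(2*v)) + v) = (8 + v)/((73 + v)/(2*v) + v) = (8 + v)/(v + (73 + v)/(2*v)))
((157188 + z) + X(D)) - 1*(-284609) = ((157188 + 0) + 2*(367/4)*(8 + 367/4)/(73 + 367/4 + 2*(367/4)²)) - 1*(-284609) = (157188 + 2*(367/4)*(399/4)/(73 + 367/4 + 2*(134689/16))) + 284609 = (157188 + 2*(367/4)*(399/4)/(73 + 367/4 + 134689/8)) + 284609 = (157188 + 2*(367/4)*(399/4)/(136007/8)) + 284609 = (157188 + 2*(367/4)*(8/136007)*(399/4)) + 284609 = (157188 + 146433/136007) + 284609 = 21378814749/136007 + 284609 = 60087631012/136007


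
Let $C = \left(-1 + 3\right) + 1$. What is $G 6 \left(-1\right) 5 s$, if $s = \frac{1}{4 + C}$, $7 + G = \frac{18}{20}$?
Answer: $\frac{183}{7} \approx 26.143$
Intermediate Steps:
$C = 3$ ($C = 2 + 1 = 3$)
$G = - \frac{61}{10}$ ($G = -7 + \frac{18}{20} = -7 + 18 \cdot \frac{1}{20} = -7 + \frac{9}{10} = - \frac{61}{10} \approx -6.1$)
$s = \frac{1}{7}$ ($s = \frac{1}{4 + 3} = \frac{1}{7} \approx 0.14286$)
$G 6 \left(-1\right) 5 s = - \frac{61 \cdot 6 \left(-1\right) 5}{10} \cdot \frac{1}{7} = - \frac{61 \left(\left(-6\right) 5\right)}{10} \cdot \frac{1}{7} = \left(- \frac{61}{10}\right) \left(-30\right) \frac{1}{7} = 183 \cdot \frac{1}{7} = \frac{183}{7}$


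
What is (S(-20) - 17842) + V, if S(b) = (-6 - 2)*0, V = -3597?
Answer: -21439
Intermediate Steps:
S(b) = 0 (S(b) = -8*0 = 0)
(S(-20) - 17842) + V = (0 - 17842) - 3597 = -17842 - 3597 = -21439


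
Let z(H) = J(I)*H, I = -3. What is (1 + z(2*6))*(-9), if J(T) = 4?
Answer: -441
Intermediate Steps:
z(H) = 4*H
(1 + z(2*6))*(-9) = (1 + 4*(2*6))*(-9) = (1 + 4*12)*(-9) = (1 + 48)*(-9) = 49*(-9) = -441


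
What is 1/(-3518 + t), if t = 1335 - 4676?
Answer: -1/6859 ≈ -0.00014579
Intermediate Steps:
t = -3341
1/(-3518 + t) = 1/(-3518 - 3341) = 1/(-6859) = -1/6859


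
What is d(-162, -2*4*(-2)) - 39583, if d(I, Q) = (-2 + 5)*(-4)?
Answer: -39595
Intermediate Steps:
d(I, Q) = -12 (d(I, Q) = 3*(-4) = -12)
d(-162, -2*4*(-2)) - 39583 = -12 - 39583 = -39595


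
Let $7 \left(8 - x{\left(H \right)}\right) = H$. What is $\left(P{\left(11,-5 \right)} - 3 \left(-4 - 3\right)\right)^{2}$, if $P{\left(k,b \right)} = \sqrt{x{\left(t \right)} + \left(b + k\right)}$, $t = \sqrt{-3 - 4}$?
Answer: $\frac{\left(147 + \sqrt{7} \sqrt{98 - i \sqrt{7}}\right)^{2}}{49} \approx 612.16 - 2.4991 i$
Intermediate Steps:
$t = i \sqrt{7}$ ($t = \sqrt{-7} = i \sqrt{7} \approx 2.6458 i$)
$x{\left(H \right)} = 8 - \frac{H}{7}$
$P{\left(k,b \right)} = \sqrt{8 + b + k - \frac{i \sqrt{7}}{7}}$ ($P{\left(k,b \right)} = \sqrt{\left(8 - \frac{i \sqrt{7}}{7}\right) + \left(b + k\right)} = \sqrt{8 + b + k - \frac{i \sqrt{7}}{7}}$)
$\left(P{\left(11,-5 \right)} - 3 \left(-4 - 3\right)\right)^{2} = \left(\frac{\sqrt{392 + 49 \left(-5\right) + 49 \cdot 11 - 7 i \sqrt{7}}}{7} - 3 \left(-4 - 3\right)\right)^{2} = \left(\frac{\sqrt{392 - 245 + 539 - 7 i \sqrt{7}}}{7} - -21\right)^{2} = \left(\frac{\sqrt{686 - 7 i \sqrt{7}}}{7} + 21\right)^{2} = \left(21 + \frac{\sqrt{686 - 7 i \sqrt{7}}}{7}\right)^{2}$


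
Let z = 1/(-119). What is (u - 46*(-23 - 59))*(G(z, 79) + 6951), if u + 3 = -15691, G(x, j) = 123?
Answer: -84336228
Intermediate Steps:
z = -1/119 ≈ -0.0084034
u = -15694 (u = -3 - 15691 = -15694)
(u - 46*(-23 - 59))*(G(z, 79) + 6951) = (-15694 - 46*(-23 - 59))*(123 + 6951) = (-15694 - 46*(-82))*7074 = (-15694 + 3772)*7074 = -11922*7074 = -84336228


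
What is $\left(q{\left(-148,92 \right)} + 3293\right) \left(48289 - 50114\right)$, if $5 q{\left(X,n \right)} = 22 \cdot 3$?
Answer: $-6033815$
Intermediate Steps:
$q{\left(X,n \right)} = \frac{66}{5}$ ($q{\left(X,n \right)} = \frac{22 \cdot 3}{5} = \frac{1}{5} \cdot 66 = \frac{66}{5}$)
$\left(q{\left(-148,92 \right)} + 3293\right) \left(48289 - 50114\right) = \left(\frac{66}{5} + 3293\right) \left(48289 - 50114\right) = \frac{16531}{5} \left(-1825\right) = -6033815$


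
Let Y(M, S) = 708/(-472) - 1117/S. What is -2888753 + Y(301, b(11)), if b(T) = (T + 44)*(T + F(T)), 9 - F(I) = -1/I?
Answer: -6384149679/2210 ≈ -2.8888e+6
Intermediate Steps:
F(I) = 9 + 1/I (F(I) = 9 - (-1)/I = 9 + 1/I)
b(T) = (44 + T)*(9 + T + 1/T) (b(T) = (T + 44)*(T + (9 + 1/T)) = (44 + T)*(9 + T + 1/T))
Y(M, S) = -3/2 - 1117/S (Y(M, S) = 708*(-1/472) - 1117/S = -3/2 - 1117/S)
-2888753 + Y(301, b(11)) = -2888753 + (-3/2 - 1117/(397 + 11² + 44/11 + 53*11)) = -2888753 + (-3/2 - 1117/(397 + 121 + 44*(1/11) + 583)) = -2888753 + (-3/2 - 1117/(397 + 121 + 4 + 583)) = -2888753 + (-3/2 - 1117/1105) = -2888753 - 5549/2210 = -6384149679/2210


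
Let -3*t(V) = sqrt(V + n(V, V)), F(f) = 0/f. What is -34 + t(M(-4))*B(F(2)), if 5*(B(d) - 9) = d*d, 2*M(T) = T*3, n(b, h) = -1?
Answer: -34 - 3*I*sqrt(7) ≈ -34.0 - 7.9373*I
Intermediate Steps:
M(T) = 3*T/2 (M(T) = (T*3)/2 = (3*T)/2 = 3*T/2)
F(f) = 0
B(d) = 9 + d**2/5 (B(d) = 9 + (d*d)/5 = 9 + d**2/5)
t(V) = -sqrt(-1 + V)/3 (t(V) = -sqrt(V - 1)/3 = -sqrt(-1 + V)/3)
-34 + t(M(-4))*B(F(2)) = -34 + (-sqrt(-1 + (3/2)*(-4))/3)*(9 + (1/5)*0**2) = -34 + (-sqrt(-1 - 6)/3)*(9 + (1/5)*0) = -34 + (-I*sqrt(7)/3)*(9 + 0) = -34 - I*sqrt(7)/3*9 = -34 - 3*I*sqrt(7)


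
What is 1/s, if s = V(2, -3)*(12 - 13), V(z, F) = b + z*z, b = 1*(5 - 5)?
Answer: -¼ ≈ -0.25000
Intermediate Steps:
b = 0 (b = 1*0 = 0)
V(z, F) = z² (V(z, F) = 0 + z*z = 0 + z² = z²)
s = -4 (s = 2²*(12 - 13) = 4*(-1) = -4)
1/s = 1/(-4) = -¼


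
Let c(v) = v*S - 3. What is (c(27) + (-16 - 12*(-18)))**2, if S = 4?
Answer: 93025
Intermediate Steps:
c(v) = -3 + 4*v (c(v) = v*4 - 3 = 4*v - 3 = -3 + 4*v)
(c(27) + (-16 - 12*(-18)))**2 = ((-3 + 4*27) + (-16 - 12*(-18)))**2 = ((-3 + 108) + (-16 + 216))**2 = (105 + 200)**2 = 305**2 = 93025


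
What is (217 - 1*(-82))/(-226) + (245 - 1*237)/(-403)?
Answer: -122305/91078 ≈ -1.3429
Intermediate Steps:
(217 - 1*(-82))/(-226) + (245 - 1*237)/(-403) = (217 + 82)*(-1/226) + (245 - 237)*(-1/403) = 299*(-1/226) + 8*(-1/403) = -299/226 - 8/403 = -122305/91078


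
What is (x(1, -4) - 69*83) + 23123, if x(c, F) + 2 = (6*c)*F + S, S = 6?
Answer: 17376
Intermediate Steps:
x(c, F) = 4 + 6*F*c (x(c, F) = -2 + ((6*c)*F + 6) = -2 + (6*F*c + 6) = -2 + (6 + 6*F*c) = 4 + 6*F*c)
(x(1, -4) - 69*83) + 23123 = ((4 + 6*(-4)*1) - 69*83) + 23123 = ((4 - 24) - 5727) + 23123 = (-20 - 5727) + 23123 = -5747 + 23123 = 17376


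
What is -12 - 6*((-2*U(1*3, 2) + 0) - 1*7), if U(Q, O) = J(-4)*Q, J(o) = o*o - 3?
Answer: 498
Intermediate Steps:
J(o) = -3 + o² (J(o) = o² - 3 = -3 + o²)
U(Q, O) = 13*Q (U(Q, O) = (-3 + (-4)²)*Q = (-3 + 16)*Q = 13*Q)
-12 - 6*((-2*U(1*3, 2) + 0) - 1*7) = -12 - 6*((-26*1*3 + 0) - 1*7) = -12 - 6*((-26*3 + 0) - 7) = -12 - 6*((-2*39 + 0) - 7) = -12 - 6*((-78 + 0) - 7) = -12 - 6*(-78 - 7) = -12 - 6*(-85) = -12 + 510 = 498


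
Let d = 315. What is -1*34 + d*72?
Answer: 22646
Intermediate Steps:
-1*34 + d*72 = -1*34 + 315*72 = -34 + 22680 = 22646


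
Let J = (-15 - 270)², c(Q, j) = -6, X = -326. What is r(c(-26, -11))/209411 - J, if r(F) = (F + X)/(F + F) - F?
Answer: -51028225324/628233 ≈ -81225.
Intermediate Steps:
J = 81225 (J = (-285)² = 81225)
r(F) = -F + (-326 + F)/(2*F) (r(F) = (F - 326)/(F + F) - F = (-326 + F)/((2*F)) - F = (-326 + F)*(1/(2*F)) - F = (-326 + F)/(2*F) - F = -F + (-326 + F)/(2*F))
r(c(-26, -11))/209411 - J = (½ - 1*(-6) - 163/(-6))/209411 - 1*81225 = (½ + 6 - 163*(-⅙))*(1/209411) - 81225 = (½ + 6 + 163/6)*(1/209411) - 81225 = (101/3)*(1/209411) - 81225 = 101/628233 - 81225 = -51028225324/628233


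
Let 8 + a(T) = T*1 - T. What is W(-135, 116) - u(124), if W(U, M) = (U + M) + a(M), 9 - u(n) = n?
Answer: 88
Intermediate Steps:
u(n) = 9 - n
a(T) = -8 (a(T) = -8 + (T*1 - T) = -8 + (T - T) = -8 + 0 = -8)
W(U, M) = -8 + M + U (W(U, M) = (U + M) - 8 = (M + U) - 8 = -8 + M + U)
W(-135, 116) - u(124) = (-8 + 116 - 135) - (9 - 1*124) = -27 - (9 - 124) = -27 - 1*(-115) = -27 + 115 = 88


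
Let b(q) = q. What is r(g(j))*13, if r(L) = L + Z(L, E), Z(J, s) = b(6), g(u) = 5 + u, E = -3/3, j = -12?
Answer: -13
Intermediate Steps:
E = -1 (E = -3*⅓ = -1)
Z(J, s) = 6
r(L) = 6 + L (r(L) = L + 6 = 6 + L)
r(g(j))*13 = (6 + (5 - 12))*13 = (6 - 7)*13 = -1*13 = -13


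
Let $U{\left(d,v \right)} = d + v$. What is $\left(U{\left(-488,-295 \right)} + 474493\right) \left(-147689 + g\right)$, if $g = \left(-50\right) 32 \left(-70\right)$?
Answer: $-16906236190$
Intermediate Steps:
$g = 112000$ ($g = \left(-1600\right) \left(-70\right) = 112000$)
$\left(U{\left(-488,-295 \right)} + 474493\right) \left(-147689 + g\right) = \left(\left(-488 - 295\right) + 474493\right) \left(-147689 + 112000\right) = \left(-783 + 474493\right) \left(-35689\right) = 473710 \left(-35689\right) = -16906236190$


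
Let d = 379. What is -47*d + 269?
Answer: -17544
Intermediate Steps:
-47*d + 269 = -47*379 + 269 = -17813 + 269 = -17544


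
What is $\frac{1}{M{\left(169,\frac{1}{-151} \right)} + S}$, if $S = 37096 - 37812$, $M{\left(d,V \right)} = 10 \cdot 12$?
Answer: $- \frac{1}{596} \approx -0.0016779$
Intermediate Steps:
$M{\left(d,V \right)} = 120$
$S = -716$ ($S = 37096 - 37812 = -716$)
$\frac{1}{M{\left(169,\frac{1}{-151} \right)} + S} = \frac{1}{120 - 716} = \frac{1}{-596} = - \frac{1}{596}$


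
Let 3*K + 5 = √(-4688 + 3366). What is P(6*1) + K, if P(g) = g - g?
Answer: -5/3 + I*√1322/3 ≈ -1.6667 + 12.12*I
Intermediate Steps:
P(g) = 0
K = -5/3 + I*√1322/3 (K = -5/3 + √(-4688 + 3366)/3 = -5/3 + √(-1322)/3 = -5/3 + (I*√1322)/3 = -5/3 + I*√1322/3 ≈ -1.6667 + 12.12*I)
P(6*1) + K = 0 + (-5/3 + I*√1322/3) = -5/3 + I*√1322/3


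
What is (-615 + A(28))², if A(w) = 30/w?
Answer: 73874025/196 ≈ 3.7691e+5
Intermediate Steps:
(-615 + A(28))² = (-615 + 30/28)² = (-615 + 30*(1/28))² = (-615 + 15/14)² = (-8595/14)² = 73874025/196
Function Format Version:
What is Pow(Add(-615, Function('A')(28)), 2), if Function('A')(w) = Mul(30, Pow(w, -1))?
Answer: Rational(73874025, 196) ≈ 3.7691e+5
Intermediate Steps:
Pow(Add(-615, Function('A')(28)), 2) = Pow(Add(-615, Mul(30, Pow(28, -1))), 2) = Pow(Add(-615, Mul(30, Rational(1, 28))), 2) = Pow(Add(-615, Rational(15, 14)), 2) = Pow(Rational(-8595, 14), 2) = Rational(73874025, 196)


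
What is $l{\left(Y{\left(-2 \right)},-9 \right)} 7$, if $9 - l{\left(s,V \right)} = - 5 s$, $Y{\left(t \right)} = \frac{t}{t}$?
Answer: $98$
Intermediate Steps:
$Y{\left(t \right)} = 1$
$l{\left(s,V \right)} = 9 + 5 s$ ($l{\left(s,V \right)} = 9 - - 5 s = 9 + 5 s$)
$l{\left(Y{\left(-2 \right)},-9 \right)} 7 = \left(9 + 5 \cdot 1\right) 7 = \left(9 + 5\right) 7 = 14 \cdot 7 = 98$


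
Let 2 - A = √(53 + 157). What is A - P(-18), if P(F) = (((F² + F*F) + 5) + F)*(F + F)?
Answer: 22862 - √210 ≈ 22848.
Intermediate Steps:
P(F) = 2*F*(5 + F + 2*F²) (P(F) = (((F² + F²) + 5) + F)*(2*F) = ((2*F² + 5) + F)*(2*F) = ((5 + 2*F²) + F)*(2*F) = (5 + F + 2*F²)*(2*F) = 2*F*(5 + F + 2*F²))
A = 2 - √210 (A = 2 - √(53 + 157) = 2 - √210 ≈ -12.491)
A - P(-18) = (2 - √210) - 2*(-18)*(5 - 18 + 2*(-18)²) = (2 - √210) - 2*(-18)*(5 - 18 + 2*324) = (2 - √210) - 2*(-18)*(5 - 18 + 648) = (2 - √210) - 2*(-18)*635 = (2 - √210) - 1*(-22860) = (2 - √210) + 22860 = 22862 - √210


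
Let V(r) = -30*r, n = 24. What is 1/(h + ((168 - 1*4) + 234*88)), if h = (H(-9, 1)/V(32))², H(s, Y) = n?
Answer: 1600/33209601 ≈ 4.8179e-5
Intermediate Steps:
H(s, Y) = 24
h = 1/1600 (h = (24/((-30*32)))² = (24/(-960))² = (24*(-1/960))² = (-1/40)² = 1/1600 ≈ 0.00062500)
1/(h + ((168 - 1*4) + 234*88)) = 1/(1/1600 + ((168 - 1*4) + 234*88)) = 1/(1/1600 + ((168 - 4) + 20592)) = 1/(1/1600 + (164 + 20592)) = 1/(1/1600 + 20756) = 1/(33209601/1600) = 1600/33209601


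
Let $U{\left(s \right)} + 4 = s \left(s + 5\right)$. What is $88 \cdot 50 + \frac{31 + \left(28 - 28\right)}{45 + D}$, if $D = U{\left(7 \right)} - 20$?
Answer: $\frac{462031}{105} \approx 4400.3$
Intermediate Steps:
$U{\left(s \right)} = -4 + s \left(5 + s\right)$ ($U{\left(s \right)} = -4 + s \left(s + 5\right) = -4 + s \left(5 + s\right)$)
$D = 60$ ($D = \left(-4 + 7^{2} + 5 \cdot 7\right) - 20 = \left(-4 + 49 + 35\right) - 20 = 80 - 20 = 60$)
$88 \cdot 50 + \frac{31 + \left(28 - 28\right)}{45 + D} = 88 \cdot 50 + \frac{31 + \left(28 - 28\right)}{45 + 60} = 4400 + \frac{31 + \left(28 - 28\right)}{105} = 4400 + \left(31 + 0\right) \frac{1}{105} = 4400 + 31 \cdot \frac{1}{105} = 4400 + \frac{31}{105} = \frac{462031}{105}$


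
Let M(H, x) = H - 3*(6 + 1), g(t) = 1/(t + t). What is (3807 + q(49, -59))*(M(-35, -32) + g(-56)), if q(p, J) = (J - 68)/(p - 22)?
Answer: -5111101/24 ≈ -2.1296e+5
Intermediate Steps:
g(t) = 1/(2*t)
q(p, J) = (-68 + J)/(-22 + p)
M(H, x) = -21 + H (M(H, x) = H - 3*7 = H - 21 = -21 + H)
(3807 + q(49, -59))*(M(-35, -32) + g(-56)) = (3807 + (-68 - 59)/(-22 + 49))*((-21 - 35) + (½)/(-56)) = (3807 - 127/27)*(-56 + (½)*(-1/56)) = (3807 + (1/27)*(-127))*(-56 - 1/112) = (3807 - 127/27)*(-6273/112) = (102662/27)*(-6273/112) = -5111101/24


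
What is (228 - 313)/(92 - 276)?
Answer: 85/184 ≈ 0.46196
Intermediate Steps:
(228 - 313)/(92 - 276) = -85/(-184) = -85*(-1/184) = 85/184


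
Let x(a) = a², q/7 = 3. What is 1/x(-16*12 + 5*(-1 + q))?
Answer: 1/8464 ≈ 0.00011815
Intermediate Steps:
q = 21 (q = 7*3 = 21)
1/x(-16*12 + 5*(-1 + q)) = 1/((-16*12 + 5*(-1 + 21))²) = 1/((-192 + 5*20)²) = 1/((-192 + 100)²) = 1/((-92)²) = 1/8464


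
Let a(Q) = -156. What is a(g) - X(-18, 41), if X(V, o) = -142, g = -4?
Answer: -14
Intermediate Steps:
a(g) - X(-18, 41) = -156 - 1*(-142) = -156 + 142 = -14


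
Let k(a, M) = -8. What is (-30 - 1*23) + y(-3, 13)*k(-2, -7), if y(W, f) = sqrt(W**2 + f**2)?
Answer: -53 - 8*sqrt(178) ≈ -159.73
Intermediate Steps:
(-30 - 1*23) + y(-3, 13)*k(-2, -7) = (-30 - 1*23) + sqrt((-3)**2 + 13**2)*(-8) = (-30 - 23) + sqrt(9 + 169)*(-8) = -53 + sqrt(178)*(-8) = -53 - 8*sqrt(178)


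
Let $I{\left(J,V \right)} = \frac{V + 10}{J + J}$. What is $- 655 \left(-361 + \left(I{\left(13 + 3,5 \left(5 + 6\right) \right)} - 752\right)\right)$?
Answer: $\frac{23285905}{32} \approx 7.2768 \cdot 10^{5}$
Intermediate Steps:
$I{\left(J,V \right)} = \frac{10 + V}{2 J}$
$- 655 \left(-361 + \left(I{\left(13 + 3,5 \left(5 + 6\right) \right)} - 752\right)\right) = - 655 \left(-361 - \left(752 - \frac{10 + 5 \left(5 + 6\right)}{2 \left(13 + 3\right)}\right)\right) = - 655 \left(-361 - \left(752 - \frac{10 + 5 \cdot 11}{2 \cdot 16}\right)\right) = - 655 \left(-361 - \left(752 - \frac{10 + 55}{32}\right)\right) = - 655 \left(-361 - \left(752 - \frac{65}{32}\right)\right) = - 655 \left(-361 + \left(\frac{65}{32} - 752\right)\right) = - 655 \left(-361 - \frac{23999}{32}\right) = \left(-655\right) \left(- \frac{35551}{32}\right) = \frac{23285905}{32}$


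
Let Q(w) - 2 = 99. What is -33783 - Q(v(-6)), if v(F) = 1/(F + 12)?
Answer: -33884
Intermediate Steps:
v(F) = 1/(12 + F)
Q(w) = 101 (Q(w) = 2 + 99 = 101)
-33783 - Q(v(-6)) = -33783 - 1*101 = -33783 - 101 = -33884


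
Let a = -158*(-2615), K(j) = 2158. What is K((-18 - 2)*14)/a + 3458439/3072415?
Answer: 28711070264/25388594111 ≈ 1.1309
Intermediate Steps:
a = 413170
K((-18 - 2)*14)/a + 3458439/3072415 = 2158/413170 + 3458439/3072415 = 2158*(1/413170) + 3458439*(1/3072415) = 1079/206585 + 3458439/3072415 = 28711070264/25388594111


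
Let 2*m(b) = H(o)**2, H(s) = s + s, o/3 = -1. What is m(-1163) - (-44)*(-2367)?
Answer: -104130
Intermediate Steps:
o = -3 (o = 3*(-1) = -3)
H(s) = 2*s
m(b) = 18 (m(b) = (2*(-3))**2/2 = (1/2)*(-6)**2 = (1/2)*36 = 18)
m(-1163) - (-44)*(-2367) = 18 - (-44)*(-2367) = 18 - 1*104148 = 18 - 104148 = -104130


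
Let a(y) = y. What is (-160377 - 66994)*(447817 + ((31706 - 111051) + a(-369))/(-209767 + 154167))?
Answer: -2830621717500547/27800 ≈ -1.0182e+11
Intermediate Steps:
(-160377 - 66994)*(447817 + ((31706 - 111051) + a(-369))/(-209767 + 154167)) = (-160377 - 66994)*(447817 + ((31706 - 111051) - 369)/(-209767 + 154167)) = -227371*(447817 + (-79345 - 369)/(-55600)) = -227371*(447817 - 79714*(-1/55600)) = -227371*(447817 + 39857/27800) = -227371*12449352457/27800 = -2830621717500547/27800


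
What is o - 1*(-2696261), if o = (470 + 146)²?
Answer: 3075717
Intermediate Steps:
o = 379456 (o = 616² = 379456)
o - 1*(-2696261) = 379456 - 1*(-2696261) = 379456 + 2696261 = 3075717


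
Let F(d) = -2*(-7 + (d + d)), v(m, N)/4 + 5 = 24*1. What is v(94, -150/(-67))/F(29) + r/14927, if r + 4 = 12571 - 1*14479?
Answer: -664738/761277 ≈ -0.87319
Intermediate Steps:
r = -1912 (r = -4 + (12571 - 1*14479) = -4 + (12571 - 14479) = -4 - 1908 = -1912)
v(m, N) = 76 (v(m, N) = -20 + 4*(24*1) = -20 + 4*24 = -20 + 96 = 76)
F(d) = 14 - 4*d (F(d) = -2*(-7 + 2*d) = 14 - 4*d)
v(94, -150/(-67))/F(29) + r/14927 = 76/(14 - 4*29) - 1912/14927 = 76/(14 - 116) - 1912*1/14927 = 76/(-102) - 1912/14927 = 76*(-1/102) - 1912/14927 = -38/51 - 1912/14927 = -664738/761277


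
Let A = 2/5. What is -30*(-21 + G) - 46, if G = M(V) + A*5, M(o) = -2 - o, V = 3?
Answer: 674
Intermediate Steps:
A = ⅖ (A = 2*(⅕) = ⅖ ≈ 0.40000)
G = -3 (G = (-2 - 1*3) + (⅖)*5 = (-2 - 3) + 2 = -5 + 2 = -3)
-30*(-21 + G) - 46 = -30*(-21 - 3) - 46 = -30*(-24) - 46 = 720 - 46 = 674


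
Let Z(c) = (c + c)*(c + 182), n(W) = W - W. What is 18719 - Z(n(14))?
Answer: 18719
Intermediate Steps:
n(W) = 0
Z(c) = 2*c*(182 + c) (Z(c) = (2*c)*(182 + c) = 2*c*(182 + c))
18719 - Z(n(14)) = 18719 - 2*0*(182 + 0) = 18719 - 2*0*182 = 18719 - 1*0 = 18719 + 0 = 18719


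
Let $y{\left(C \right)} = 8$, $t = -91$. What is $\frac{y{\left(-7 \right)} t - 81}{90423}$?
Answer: $- \frac{809}{90423} \approx -0.0089468$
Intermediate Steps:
$\frac{y{\left(-7 \right)} t - 81}{90423} = \frac{8 \left(-91\right) - 81}{90423} = \left(-728 - 81\right) \frac{1}{90423} = \left(-809\right) \frac{1}{90423} = - \frac{809}{90423}$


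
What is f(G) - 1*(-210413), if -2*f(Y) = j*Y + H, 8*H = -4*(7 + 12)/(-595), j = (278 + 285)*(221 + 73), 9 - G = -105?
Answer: -21953931599/2380 ≈ -9.2243e+6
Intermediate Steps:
G = 114 (G = 9 - 1*(-105) = 9 + 105 = 114)
j = 165522 (j = 563*294 = 165522)
H = 19/1190 (H = (-4*(7 + 12)/(-595))/8 = (-4*19*(-1/595))/8 = (-76*(-1/595))/8 = (⅛)*(76/595) = 19/1190 ≈ 0.015966)
f(Y) = -19/2380 - 82761*Y (f(Y) = -(165522*Y + 19/1190)/2 = -(19/1190 + 165522*Y)/2 = -19/2380 - 82761*Y)
f(G) - 1*(-210413) = (-19/2380 - 82761*114) - 1*(-210413) = (-19/2380 - 9434754) + 210413 = -22454714539/2380 + 210413 = -21953931599/2380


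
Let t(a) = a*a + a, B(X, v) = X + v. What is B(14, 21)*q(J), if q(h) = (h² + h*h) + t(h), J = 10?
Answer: 10850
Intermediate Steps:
t(a) = a + a² (t(a) = a² + a = a + a²)
q(h) = 2*h² + h*(1 + h) (q(h) = (h² + h*h) + h*(1 + h) = (h² + h²) + h*(1 + h) = 2*h² + h*(1 + h))
B(14, 21)*q(J) = (14 + 21)*(10*(1 + 3*10)) = 35*(10*(1 + 30)) = 35*(10*31) = 35*310 = 10850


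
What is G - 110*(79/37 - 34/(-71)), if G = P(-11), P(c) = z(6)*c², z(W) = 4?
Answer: 516098/2627 ≈ 196.46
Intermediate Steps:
P(c) = 4*c²
G = 484 (G = 4*(-11)² = 4*121 = 484)
G - 110*(79/37 - 34/(-71)) = 484 - 110*(79/37 - 34/(-71)) = 484 - 110*(79*(1/37) - 34*(-1/71)) = 484 - 110*(79/37 + 34/71) = 484 - 110*6867/2627 = 484 - 755370/2627 = 516098/2627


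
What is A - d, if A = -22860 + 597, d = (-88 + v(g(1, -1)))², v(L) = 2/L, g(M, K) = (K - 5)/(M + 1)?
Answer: -271123/9 ≈ -30125.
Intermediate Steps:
g(M, K) = (-5 + K)/(1 + M)
d = 70756/9 (d = (-88 + 2/(((-5 - 1)/(1 + 1))))² = (-88 + 2/((-6/2)))² = (-88 + 2/(((½)*(-6))))² = (-88 + 2/(-3))² = (-88 + 2*(-⅓))² = (-88 - ⅔)² = (-266/3)² = 70756/9 ≈ 7861.8)
A = -22263
A - d = -22263 - 1*70756/9 = -22263 - 70756/9 = -271123/9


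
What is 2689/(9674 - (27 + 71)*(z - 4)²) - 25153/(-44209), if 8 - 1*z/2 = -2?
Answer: 268830341/681437526 ≈ 0.39450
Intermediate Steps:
z = 20 (z = 16 - 2*(-2) = 16 + 4 = 20)
2689/(9674 - (27 + 71)*(z - 4)²) - 25153/(-44209) = 2689/(9674 - (27 + 71)*(20 - 4)²) - 25153/(-44209) = 2689/(9674 - 98*16²) - 25153*(-1/44209) = 2689/(9674 - 98*256) + 25153/44209 = 2689/(9674 - 1*25088) + 25153/44209 = 2689/(9674 - 25088) + 25153/44209 = 2689/(-15414) + 25153/44209 = 2689*(-1/15414) + 25153/44209 = -2689/15414 + 25153/44209 = 268830341/681437526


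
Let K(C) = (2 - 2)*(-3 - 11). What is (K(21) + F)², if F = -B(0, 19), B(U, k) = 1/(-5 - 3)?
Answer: 1/64 ≈ 0.015625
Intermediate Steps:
B(U, k) = -⅛ (B(U, k) = 1/(-8) = -⅛)
K(C) = 0 (K(C) = 0*(-14) = 0)
F = ⅛ (F = -1*(-⅛) = ⅛ ≈ 0.12500)
(K(21) + F)² = (0 + ⅛)² = (⅛)² = 1/64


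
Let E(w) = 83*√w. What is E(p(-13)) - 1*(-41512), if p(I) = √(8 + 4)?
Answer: 41512 + 83*√2*3^(¼) ≈ 41667.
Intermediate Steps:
p(I) = 2*√3 (p(I) = √12 = 2*√3)
E(p(-13)) - 1*(-41512) = 83*√(2*√3) - 1*(-41512) = 83*(√2*3^(¼)) + 41512 = 83*√2*3^(¼) + 41512 = 41512 + 83*√2*3^(¼)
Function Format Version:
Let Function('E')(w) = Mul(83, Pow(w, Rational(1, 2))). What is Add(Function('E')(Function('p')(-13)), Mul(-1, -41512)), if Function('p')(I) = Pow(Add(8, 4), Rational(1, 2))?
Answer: Add(41512, Mul(83, Pow(2, Rational(1, 2)), Pow(3, Rational(1, 4)))) ≈ 41667.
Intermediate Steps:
Function('p')(I) = Mul(2, Pow(3, Rational(1, 2))) (Function('p')(I) = Pow(12, Rational(1, 2)) = Mul(2, Pow(3, Rational(1, 2))))
Add(Function('E')(Function('p')(-13)), Mul(-1, -41512)) = Add(Mul(83, Pow(Mul(2, Pow(3, Rational(1, 2))), Rational(1, 2))), Mul(-1, -41512)) = Add(Mul(83, Mul(Pow(2, Rational(1, 2)), Pow(3, Rational(1, 4)))), 41512) = Add(Mul(83, Pow(2, Rational(1, 2)), Pow(3, Rational(1, 4))), 41512) = Add(41512, Mul(83, Pow(2, Rational(1, 2)), Pow(3, Rational(1, 4))))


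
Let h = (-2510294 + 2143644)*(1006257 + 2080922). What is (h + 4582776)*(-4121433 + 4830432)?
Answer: -802522772770368426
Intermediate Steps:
h = -1131914180350 (h = -366650*3087179 = -1131914180350)
(h + 4582776)*(-4121433 + 4830432) = (-1131914180350 + 4582776)*(-4121433 + 4830432) = -1131909597574*708999 = -802522772770368426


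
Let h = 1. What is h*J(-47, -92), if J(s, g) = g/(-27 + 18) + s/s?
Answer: 101/9 ≈ 11.222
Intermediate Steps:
J(s, g) = 1 - g/9 (J(s, g) = g/(-9) + 1 = g*(-⅑) + 1 = -g/9 + 1 = 1 - g/9)
h*J(-47, -92) = 1*(1 - ⅑*(-92)) = 1*(1 + 92/9) = 1*(101/9) = 101/9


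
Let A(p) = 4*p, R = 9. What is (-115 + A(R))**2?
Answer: 6241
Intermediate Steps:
(-115 + A(R))**2 = (-115 + 4*9)**2 = (-115 + 36)**2 = (-79)**2 = 6241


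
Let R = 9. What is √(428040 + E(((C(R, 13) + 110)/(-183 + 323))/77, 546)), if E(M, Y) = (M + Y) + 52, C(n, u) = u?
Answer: √254139476965/770 ≈ 654.70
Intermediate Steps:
E(M, Y) = 52 + M + Y
√(428040 + E(((C(R, 13) + 110)/(-183 + 323))/77, 546)) = √(428040 + (52 + ((13 + 110)/(-183 + 323))/77 + 546)) = √(428040 + (52 + (123/140)*(1/77) + 546)) = √(428040 + (52 + 123/10780 + 546)) = √(428040 + 6446563/10780) = √(4620717763/10780) = √254139476965/770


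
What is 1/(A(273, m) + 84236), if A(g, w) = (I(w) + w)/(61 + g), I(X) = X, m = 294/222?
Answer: 6179/520494293 ≈ 1.1871e-5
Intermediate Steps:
m = 49/37 (m = 294*(1/222) = 49/37 ≈ 1.3243)
A(g, w) = 2*w/(61 + g) (A(g, w) = (w + w)/(61 + g) = (2*w)/(61 + g) = 2*w/(61 + g))
1/(A(273, m) + 84236) = 1/(2*(49/37)/(61 + 273) + 84236) = 1/(2*(49/37)/334 + 84236) = 1/(2*(49/37)*(1/334) + 84236) = 1/(49/6179 + 84236) = 1/(520494293/6179) = 6179/520494293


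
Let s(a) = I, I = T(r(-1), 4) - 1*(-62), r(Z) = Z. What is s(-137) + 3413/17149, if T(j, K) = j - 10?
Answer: 878012/17149 ≈ 51.199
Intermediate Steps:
T(j, K) = -10 + j
I = 51 (I = (-10 - 1) - 1*(-62) = -11 + 62 = 51)
s(a) = 51
s(-137) + 3413/17149 = 51 + 3413/17149 = 878012/17149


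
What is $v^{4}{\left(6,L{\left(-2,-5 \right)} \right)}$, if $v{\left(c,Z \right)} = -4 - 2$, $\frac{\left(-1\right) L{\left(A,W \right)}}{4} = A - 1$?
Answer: $1296$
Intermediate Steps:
$L{\left(A,W \right)} = 4 - 4 A$ ($L{\left(A,W \right)} = - 4 \left(A - 1\right) = - 4 \left(-1 + A\right) = 4 - 4 A$)
$v{\left(c,Z \right)} = -6$ ($v{\left(c,Z \right)} = -4 - 2 = -6$)
$v^{4}{\left(6,L{\left(-2,-5 \right)} \right)} = \left(-6\right)^{4} = 1296$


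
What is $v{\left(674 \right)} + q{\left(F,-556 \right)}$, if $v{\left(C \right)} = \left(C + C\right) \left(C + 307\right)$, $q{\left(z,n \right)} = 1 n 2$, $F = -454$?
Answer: $1321276$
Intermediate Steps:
$q{\left(z,n \right)} = 2 n$ ($q{\left(z,n \right)} = n 2 = 2 n$)
$v{\left(C \right)} = 2 C \left(307 + C\right)$
$v{\left(674 \right)} + q{\left(F,-556 \right)} = 2 \cdot 674 \left(307 + 674\right) + 2 \left(-556\right) = 2 \cdot 674 \cdot 981 - 1112 = 1322388 - 1112 = 1321276$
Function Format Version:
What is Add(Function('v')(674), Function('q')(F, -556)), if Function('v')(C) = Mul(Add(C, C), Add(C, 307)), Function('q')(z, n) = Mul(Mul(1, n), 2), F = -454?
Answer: 1321276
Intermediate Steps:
Function('q')(z, n) = Mul(2, n) (Function('q')(z, n) = Mul(n, 2) = Mul(2, n))
Function('v')(C) = Mul(2, C, Add(307, C)) (Function('v')(C) = Mul(Mul(2, C), Add(307, C)) = Mul(2, C, Add(307, C)))
Add(Function('v')(674), Function('q')(F, -556)) = Add(Mul(2, 674, Add(307, 674)), Mul(2, -556)) = Add(Mul(2, 674, 981), -1112) = Add(1322388, -1112) = 1321276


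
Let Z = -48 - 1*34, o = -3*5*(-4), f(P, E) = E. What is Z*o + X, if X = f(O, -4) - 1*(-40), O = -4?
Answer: -4884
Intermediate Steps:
o = 60 (o = -15*(-4) = 60)
X = 36 (X = -4 - 1*(-40) = -4 + 40 = 36)
Z = -82 (Z = -48 - 34 = -82)
Z*o + X = -82*60 + 36 = -4920 + 36 = -4884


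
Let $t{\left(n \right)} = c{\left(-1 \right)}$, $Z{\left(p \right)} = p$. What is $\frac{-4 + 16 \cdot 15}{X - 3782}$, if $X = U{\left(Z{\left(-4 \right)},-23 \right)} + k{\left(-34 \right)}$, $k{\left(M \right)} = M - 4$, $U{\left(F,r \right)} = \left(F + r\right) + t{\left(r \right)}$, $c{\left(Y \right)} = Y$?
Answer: $- \frac{59}{962} \approx -0.061331$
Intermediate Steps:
$t{\left(n \right)} = -1$
$U{\left(F,r \right)} = -1 + F + r$ ($U{\left(F,r \right)} = \left(F + r\right) - 1 = -1 + F + r$)
$k{\left(M \right)} = -4 + M$
$X = -66$ ($X = \left(-1 - 4 - 23\right) - 38 = -28 - 38 = -66$)
$\frac{-4 + 16 \cdot 15}{X - 3782} = \frac{-4 + 16 \cdot 15}{-66 - 3782} = \frac{-4 + 240}{-3848} = 236 \left(- \frac{1}{3848}\right) = - \frac{59}{962}$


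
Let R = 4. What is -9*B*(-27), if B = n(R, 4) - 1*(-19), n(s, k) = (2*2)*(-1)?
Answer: 3645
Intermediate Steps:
n(s, k) = -4 (n(s, k) = 4*(-1) = -4)
B = 15 (B = -4 - 1*(-19) = -4 + 19 = 15)
-9*B*(-27) = -9*15*(-27) = -135*(-27) = 3645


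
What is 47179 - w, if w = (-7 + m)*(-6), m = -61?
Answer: 46771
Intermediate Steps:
w = 408 (w = (-7 - 61)*(-6) = -68*(-6) = 408)
47179 - w = 47179 - 1*408 = 47179 - 408 = 46771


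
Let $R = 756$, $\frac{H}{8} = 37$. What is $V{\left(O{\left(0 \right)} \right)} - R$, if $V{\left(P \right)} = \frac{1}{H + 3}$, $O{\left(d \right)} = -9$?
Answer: $- \frac{226043}{299} \approx -756.0$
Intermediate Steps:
$H = 296$ ($H = 8 \cdot 37 = 296$)
$V{\left(P \right)} = \frac{1}{299}$ ($V{\left(P \right)} = \frac{1}{296 + 3} = \frac{1}{299}$)
$V{\left(O{\left(0 \right)} \right)} - R = \frac{1}{299} - 756 = - \frac{226043}{299}$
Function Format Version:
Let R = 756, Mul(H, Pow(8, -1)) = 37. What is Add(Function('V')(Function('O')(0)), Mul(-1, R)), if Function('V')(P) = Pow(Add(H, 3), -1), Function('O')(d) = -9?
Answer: Rational(-226043, 299) ≈ -756.00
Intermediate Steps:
H = 296 (H = Mul(8, 37) = 296)
Function('V')(P) = Rational(1, 299) (Function('V')(P) = Pow(Add(296, 3), -1) = Pow(299, -1) = Rational(1, 299))
Add(Function('V')(Function('O')(0)), Mul(-1, R)) = Add(Rational(1, 299), Mul(-1, 756)) = Add(Rational(1, 299), -756) = Rational(-226043, 299)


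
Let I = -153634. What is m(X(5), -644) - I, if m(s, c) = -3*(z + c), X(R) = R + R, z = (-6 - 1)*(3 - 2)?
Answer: 155587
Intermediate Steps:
z = -7 (z = -7*1 = -7)
X(R) = 2*R
m(s, c) = 21 - 3*c (m(s, c) = -3*(-7 + c) = 21 - 3*c)
m(X(5), -644) - I = (21 - 3*(-644)) - 1*(-153634) = (21 + 1932) + 153634 = 1953 + 153634 = 155587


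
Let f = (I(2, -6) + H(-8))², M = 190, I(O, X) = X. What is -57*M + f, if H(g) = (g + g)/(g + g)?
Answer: -10805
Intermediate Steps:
H(g) = 1 (H(g) = (2*g)/((2*g)) = (2*g)*(1/(2*g)) = 1)
f = 25 (f = (-6 + 1)² = (-5)² = 25)
-57*M + f = -57*190 + 25 = -10830 + 25 = -10805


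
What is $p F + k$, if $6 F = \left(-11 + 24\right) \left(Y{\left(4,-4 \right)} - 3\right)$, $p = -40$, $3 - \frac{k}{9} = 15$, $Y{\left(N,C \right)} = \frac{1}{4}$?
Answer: $\frac{391}{3} \approx 130.33$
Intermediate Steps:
$Y{\left(N,C \right)} = \frac{1}{4}$
$k = -108$ ($k = 27 - 135 = -108$)
$F = - \frac{143}{24}$ ($F = \frac{\left(-11 + 24\right) \left(\frac{1}{4} - 3\right)}{6} = \frac{13 \left(- \frac{11}{4}\right)}{6} = \frac{1}{6} \left(- \frac{143}{4}\right) = - \frac{143}{24} \approx -5.9583$)
$p F + k = \left(-40\right) \left(- \frac{143}{24}\right) - 108 = \frac{715}{3} - 108 = \frac{391}{3}$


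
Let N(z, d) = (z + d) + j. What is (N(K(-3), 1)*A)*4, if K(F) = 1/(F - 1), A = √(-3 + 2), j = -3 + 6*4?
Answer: 87*I ≈ 87.0*I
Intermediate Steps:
j = 21 (j = -3 + 24 = 21)
A = I (A = √(-1) = I ≈ 1.0*I)
K(F) = 1/(-1 + F)
N(z, d) = 21 + d + z (N(z, d) = (z + d) + 21 = (d + z) + 21 = 21 + d + z)
(N(K(-3), 1)*A)*4 = ((21 + 1 + 1/(-1 - 3))*I)*4 = ((21 + 1 + 1/(-4))*I)*4 = ((21 + 1 - ¼)*I)*4 = (87*I/4)*4 = 87*I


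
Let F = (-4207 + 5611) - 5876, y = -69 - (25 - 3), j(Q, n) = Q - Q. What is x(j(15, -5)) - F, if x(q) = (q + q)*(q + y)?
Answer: 4472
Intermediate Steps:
j(Q, n) = 0
y = -91 (y = -69 - 1*22 = -69 - 22 = -91)
x(q) = 2*q*(-91 + q) (x(q) = (q + q)*(q - 91) = (2*q)*(-91 + q) = 2*q*(-91 + q))
F = -4472 (F = 1404 - 5876 = -4472)
x(j(15, -5)) - F = 2*0*(-91 + 0) - 1*(-4472) = 2*0*(-91) + 4472 = 0 + 4472 = 4472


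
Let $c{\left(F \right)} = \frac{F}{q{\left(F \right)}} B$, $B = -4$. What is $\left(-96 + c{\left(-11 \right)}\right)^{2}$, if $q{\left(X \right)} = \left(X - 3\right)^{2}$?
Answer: $\frac{22024249}{2401} \approx 9173.0$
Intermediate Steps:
$q{\left(X \right)} = \left(-3 + X\right)^{2}$
$c{\left(F \right)} = - \frac{4 F}{\left(-3 + F\right)^{2}}$ ($c{\left(F \right)} = \frac{F}{\left(-3 + F\right)^{2}} \left(-4\right) = - \frac{4 F}{\left(-3 + F\right)^{2}}$)
$\left(-96 + c{\left(-11 \right)}\right)^{2} = \left(-96 - - \frac{44}{\left(-3 - 11\right)^{2}}\right)^{2} = \left(-96 - - \frac{44}{196}\right)^{2} = \left(-96 - \left(-44\right) \frac{1}{196}\right)^{2} = \left(-96 + \frac{11}{49}\right)^{2} = \left(- \frac{4693}{49}\right)^{2} = \frac{22024249}{2401}$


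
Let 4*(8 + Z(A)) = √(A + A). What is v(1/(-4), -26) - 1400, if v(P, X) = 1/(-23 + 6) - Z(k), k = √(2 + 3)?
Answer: -23665/17 - √2*5^(¼)/4 ≈ -1392.6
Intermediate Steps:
k = √5 ≈ 2.2361
Z(A) = -8 + √2*√A/4 (Z(A) = -8 + √(A + A)/4 = -8 + √(2*A)/4 = -8 + (√2*√A)/4 = -8 + √2*√A/4)
v(P, X) = 135/17 - √2*5^(¼)/4 (v(P, X) = 1/(-23 + 6) - (-8 + √2*√(√5)/4) = 1/(-17) - (-8 + √2*5^(¼)/4) = -1/17 + (8 - √2*5^(¼)/4) = 135/17 - √2*5^(¼)/4)
v(1/(-4), -26) - 1400 = (135/17 - √2*5^(¼)/4) - 1400 = -23665/17 - √2*5^(¼)/4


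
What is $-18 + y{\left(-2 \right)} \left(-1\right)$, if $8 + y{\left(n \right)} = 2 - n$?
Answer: $-14$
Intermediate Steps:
$y{\left(n \right)} = -6 - n$ ($y{\left(n \right)} = -8 - \left(-2 + n\right) = -6 - n$)
$-18 + y{\left(-2 \right)} \left(-1\right) = -18 + \left(-6 - -2\right) \left(-1\right) = -18 + \left(-6 + 2\right) \left(-1\right) = -18 - -4 = -18 + 4 = -14$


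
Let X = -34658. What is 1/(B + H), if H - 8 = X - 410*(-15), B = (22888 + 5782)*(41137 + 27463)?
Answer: 1/1966733500 ≈ 5.0846e-10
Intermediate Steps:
B = 1966762000 (B = 28670*68600 = 1966762000)
H = -28500 (H = 8 + (-34658 - 410*(-15)) = 8 + (-34658 + 6150) = 8 - 28508 = -28500)
1/(B + H) = 1/(1966762000 - 28500) = 1/1966733500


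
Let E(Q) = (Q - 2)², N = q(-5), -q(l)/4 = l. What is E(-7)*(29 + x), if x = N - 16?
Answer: 2673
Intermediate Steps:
q(l) = -4*l
N = 20 (N = -4*(-5) = 20)
x = 4 (x = 20 - 16 = 4)
E(Q) = (-2 + Q)²
E(-7)*(29 + x) = (-2 - 7)²*(29 + 4) = (-9)²*33 = 81*33 = 2673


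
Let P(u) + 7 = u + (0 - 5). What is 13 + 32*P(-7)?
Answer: -595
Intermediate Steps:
P(u) = -12 + u (P(u) = -7 + (u + (0 - 5)) = -7 + (u - 5) = -7 + (-5 + u) = -12 + u)
13 + 32*P(-7) = 13 + 32*(-12 - 7) = 13 + 32*(-19) = 13 - 608 = -595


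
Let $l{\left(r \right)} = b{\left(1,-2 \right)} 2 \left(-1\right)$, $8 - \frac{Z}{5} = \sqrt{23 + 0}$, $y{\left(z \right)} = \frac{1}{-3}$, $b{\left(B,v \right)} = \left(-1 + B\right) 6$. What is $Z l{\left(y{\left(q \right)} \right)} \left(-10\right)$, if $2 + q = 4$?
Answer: $0$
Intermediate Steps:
$b{\left(B,v \right)} = -6 + 6 B$
$q = 2$ ($q = -2 + 4 = 2$)
$y{\left(z \right)} = - \frac{1}{3}$
$Z = 40 - 5 \sqrt{23}$ ($Z = 40 - 5 \sqrt{23 + 0} = 40 - 5 \sqrt{23} \approx 16.021$)
$l{\left(r \right)} = 0$ ($l{\left(r \right)} = \left(-6 + 6 \cdot 1\right) 2 \left(-1\right) = \left(-6 + 6\right) 2 \left(-1\right) = 0 \cdot 2 \left(-1\right) = 0 \left(-1\right) = 0$)
$Z l{\left(y{\left(q \right)} \right)} \left(-10\right) = \left(40 - 5 \sqrt{23}\right) 0 \left(-10\right) = 0 \left(-10\right) = 0$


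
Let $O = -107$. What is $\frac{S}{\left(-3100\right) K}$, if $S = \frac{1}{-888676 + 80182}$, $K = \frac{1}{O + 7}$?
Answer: $- \frac{1}{25063314} \approx -3.9899 \cdot 10^{-8}$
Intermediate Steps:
$K = - \frac{1}{100}$ ($K = \frac{1}{-107 + 7} = \frac{1}{-100} = - \frac{1}{100} \approx -0.01$)
$S = - \frac{1}{808494}$ ($S = \frac{1}{-808494} = - \frac{1}{808494} \approx -1.2369 \cdot 10^{-6}$)
$\frac{S}{\left(-3100\right) K} = - \frac{1}{808494 \left(\left(-3100\right) \left(- \frac{1}{100}\right)\right)} = - \frac{1}{808494 \cdot 31} = \left(- \frac{1}{808494}\right) \frac{1}{31} = - \frac{1}{25063314}$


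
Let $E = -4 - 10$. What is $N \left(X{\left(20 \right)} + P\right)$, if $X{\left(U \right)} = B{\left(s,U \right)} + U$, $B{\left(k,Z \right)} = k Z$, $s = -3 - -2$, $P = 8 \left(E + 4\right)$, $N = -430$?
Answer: $34400$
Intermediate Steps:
$E = -14$ ($E = -4 - 10 = -14$)
$P = -80$ ($P = 8 \left(-14 + 4\right) = 8 \left(-10\right) = -80$)
$s = -1$ ($s = -3 + 2 = -1$)
$B{\left(k,Z \right)} = Z k$
$X{\left(U \right)} = 0$ ($X{\left(U \right)} = U \left(-1\right) + U = - U + U = 0$)
$N \left(X{\left(20 \right)} + P\right) = - 430 \left(0 - 80\right) = \left(-430\right) \left(-80\right) = 34400$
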